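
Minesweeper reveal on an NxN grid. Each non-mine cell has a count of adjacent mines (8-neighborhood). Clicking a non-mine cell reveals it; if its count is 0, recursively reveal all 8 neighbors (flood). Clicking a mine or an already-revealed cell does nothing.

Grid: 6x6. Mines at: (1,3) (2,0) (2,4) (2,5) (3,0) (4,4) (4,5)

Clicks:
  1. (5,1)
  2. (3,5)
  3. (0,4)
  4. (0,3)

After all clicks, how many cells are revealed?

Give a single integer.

Answer: 17

Derivation:
Click 1 (5,1) count=0: revealed 14 new [(2,1) (2,2) (2,3) (3,1) (3,2) (3,3) (4,0) (4,1) (4,2) (4,3) (5,0) (5,1) (5,2) (5,3)] -> total=14
Click 2 (3,5) count=4: revealed 1 new [(3,5)] -> total=15
Click 3 (0,4) count=1: revealed 1 new [(0,4)] -> total=16
Click 4 (0,3) count=1: revealed 1 new [(0,3)] -> total=17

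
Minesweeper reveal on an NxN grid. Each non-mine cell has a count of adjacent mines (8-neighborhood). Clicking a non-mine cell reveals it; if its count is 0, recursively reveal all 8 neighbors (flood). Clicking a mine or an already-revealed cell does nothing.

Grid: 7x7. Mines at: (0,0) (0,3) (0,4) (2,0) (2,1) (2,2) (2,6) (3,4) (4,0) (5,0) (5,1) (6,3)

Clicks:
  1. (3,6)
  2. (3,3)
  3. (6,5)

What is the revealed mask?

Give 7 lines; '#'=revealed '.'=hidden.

Answer: .......
.......
.......
...#.##
....###
....###
....###

Derivation:
Click 1 (3,6) count=1: revealed 1 new [(3,6)] -> total=1
Click 2 (3,3) count=2: revealed 1 new [(3,3)] -> total=2
Click 3 (6,5) count=0: revealed 10 new [(3,5) (4,4) (4,5) (4,6) (5,4) (5,5) (5,6) (6,4) (6,5) (6,6)] -> total=12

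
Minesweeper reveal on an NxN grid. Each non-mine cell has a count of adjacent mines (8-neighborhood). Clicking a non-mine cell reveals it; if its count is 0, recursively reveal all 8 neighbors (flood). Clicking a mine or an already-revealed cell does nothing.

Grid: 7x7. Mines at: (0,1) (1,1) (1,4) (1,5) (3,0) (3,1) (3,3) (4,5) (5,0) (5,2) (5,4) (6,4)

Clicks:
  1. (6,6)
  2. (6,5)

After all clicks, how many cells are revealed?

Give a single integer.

Click 1 (6,6) count=0: revealed 4 new [(5,5) (5,6) (6,5) (6,6)] -> total=4
Click 2 (6,5) count=2: revealed 0 new [(none)] -> total=4

Answer: 4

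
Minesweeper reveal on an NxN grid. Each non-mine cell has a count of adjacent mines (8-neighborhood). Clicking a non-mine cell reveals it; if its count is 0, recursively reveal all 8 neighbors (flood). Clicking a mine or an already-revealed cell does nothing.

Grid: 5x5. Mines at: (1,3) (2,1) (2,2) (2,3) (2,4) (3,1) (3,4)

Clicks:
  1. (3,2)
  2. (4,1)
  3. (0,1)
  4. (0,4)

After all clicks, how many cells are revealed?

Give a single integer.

Click 1 (3,2) count=4: revealed 1 new [(3,2)] -> total=1
Click 2 (4,1) count=1: revealed 1 new [(4,1)] -> total=2
Click 3 (0,1) count=0: revealed 6 new [(0,0) (0,1) (0,2) (1,0) (1,1) (1,2)] -> total=8
Click 4 (0,4) count=1: revealed 1 new [(0,4)] -> total=9

Answer: 9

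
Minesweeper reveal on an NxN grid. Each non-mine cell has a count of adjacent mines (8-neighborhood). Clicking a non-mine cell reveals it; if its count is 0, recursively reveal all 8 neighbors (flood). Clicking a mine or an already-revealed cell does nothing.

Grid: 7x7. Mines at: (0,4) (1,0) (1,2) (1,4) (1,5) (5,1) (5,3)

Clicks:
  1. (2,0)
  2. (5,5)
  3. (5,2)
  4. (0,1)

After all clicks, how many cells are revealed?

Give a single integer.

Answer: 29

Derivation:
Click 1 (2,0) count=1: revealed 1 new [(2,0)] -> total=1
Click 2 (5,5) count=0: revealed 26 new [(2,1) (2,2) (2,3) (2,4) (2,5) (2,6) (3,0) (3,1) (3,2) (3,3) (3,4) (3,5) (3,6) (4,0) (4,1) (4,2) (4,3) (4,4) (4,5) (4,6) (5,4) (5,5) (5,6) (6,4) (6,5) (6,6)] -> total=27
Click 3 (5,2) count=2: revealed 1 new [(5,2)] -> total=28
Click 4 (0,1) count=2: revealed 1 new [(0,1)] -> total=29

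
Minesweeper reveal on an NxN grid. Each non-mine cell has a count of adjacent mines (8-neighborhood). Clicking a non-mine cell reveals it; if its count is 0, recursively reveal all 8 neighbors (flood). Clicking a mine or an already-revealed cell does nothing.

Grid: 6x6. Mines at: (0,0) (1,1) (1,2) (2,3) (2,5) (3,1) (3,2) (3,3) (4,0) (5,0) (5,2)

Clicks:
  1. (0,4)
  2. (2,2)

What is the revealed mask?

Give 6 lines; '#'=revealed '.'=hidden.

Answer: ...###
...###
..#...
......
......
......

Derivation:
Click 1 (0,4) count=0: revealed 6 new [(0,3) (0,4) (0,5) (1,3) (1,4) (1,5)] -> total=6
Click 2 (2,2) count=6: revealed 1 new [(2,2)] -> total=7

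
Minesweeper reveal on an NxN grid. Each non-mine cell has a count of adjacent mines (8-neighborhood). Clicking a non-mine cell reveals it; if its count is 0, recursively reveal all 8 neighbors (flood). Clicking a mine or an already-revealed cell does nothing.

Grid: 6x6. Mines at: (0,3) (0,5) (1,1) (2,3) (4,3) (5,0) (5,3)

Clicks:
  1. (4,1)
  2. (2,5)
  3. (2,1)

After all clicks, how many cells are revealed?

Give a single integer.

Click 1 (4,1) count=1: revealed 1 new [(4,1)] -> total=1
Click 2 (2,5) count=0: revealed 10 new [(1,4) (1,5) (2,4) (2,5) (3,4) (3,5) (4,4) (4,5) (5,4) (5,5)] -> total=11
Click 3 (2,1) count=1: revealed 1 new [(2,1)] -> total=12

Answer: 12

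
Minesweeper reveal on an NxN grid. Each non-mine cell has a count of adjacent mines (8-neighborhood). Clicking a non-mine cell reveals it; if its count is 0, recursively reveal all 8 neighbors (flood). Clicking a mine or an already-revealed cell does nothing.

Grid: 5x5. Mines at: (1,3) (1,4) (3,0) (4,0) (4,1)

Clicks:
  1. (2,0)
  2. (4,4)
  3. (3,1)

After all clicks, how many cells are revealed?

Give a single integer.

Answer: 11

Derivation:
Click 1 (2,0) count=1: revealed 1 new [(2,0)] -> total=1
Click 2 (4,4) count=0: revealed 9 new [(2,2) (2,3) (2,4) (3,2) (3,3) (3,4) (4,2) (4,3) (4,4)] -> total=10
Click 3 (3,1) count=3: revealed 1 new [(3,1)] -> total=11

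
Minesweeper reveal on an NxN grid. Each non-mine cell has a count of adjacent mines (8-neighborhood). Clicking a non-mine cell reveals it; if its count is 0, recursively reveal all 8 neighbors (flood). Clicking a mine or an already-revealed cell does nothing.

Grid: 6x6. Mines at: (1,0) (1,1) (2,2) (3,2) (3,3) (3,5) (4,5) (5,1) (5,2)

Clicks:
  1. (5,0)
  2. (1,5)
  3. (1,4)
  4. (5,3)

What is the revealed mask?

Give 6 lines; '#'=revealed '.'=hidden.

Answer: ..####
..####
...###
......
......
#..#..

Derivation:
Click 1 (5,0) count=1: revealed 1 new [(5,0)] -> total=1
Click 2 (1,5) count=0: revealed 11 new [(0,2) (0,3) (0,4) (0,5) (1,2) (1,3) (1,4) (1,5) (2,3) (2,4) (2,5)] -> total=12
Click 3 (1,4) count=0: revealed 0 new [(none)] -> total=12
Click 4 (5,3) count=1: revealed 1 new [(5,3)] -> total=13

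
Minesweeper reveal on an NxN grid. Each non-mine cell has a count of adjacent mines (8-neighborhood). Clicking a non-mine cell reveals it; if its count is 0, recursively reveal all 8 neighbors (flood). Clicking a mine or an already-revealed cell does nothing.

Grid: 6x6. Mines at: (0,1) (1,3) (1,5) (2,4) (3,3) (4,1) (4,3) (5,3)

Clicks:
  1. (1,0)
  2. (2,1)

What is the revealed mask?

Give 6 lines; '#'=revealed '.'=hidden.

Click 1 (1,0) count=1: revealed 1 new [(1,0)] -> total=1
Click 2 (2,1) count=0: revealed 8 new [(1,1) (1,2) (2,0) (2,1) (2,2) (3,0) (3,1) (3,2)] -> total=9

Answer: ......
###...
###...
###...
......
......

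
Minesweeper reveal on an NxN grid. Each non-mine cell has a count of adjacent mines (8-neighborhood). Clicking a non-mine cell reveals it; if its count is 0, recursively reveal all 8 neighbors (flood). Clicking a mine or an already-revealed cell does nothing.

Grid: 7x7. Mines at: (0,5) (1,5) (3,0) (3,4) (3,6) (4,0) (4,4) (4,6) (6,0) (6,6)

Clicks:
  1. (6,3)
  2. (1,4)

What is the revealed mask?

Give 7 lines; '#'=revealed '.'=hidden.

Answer: #####..
#####..
#####..
.###...
.###...
.#####.
.#####.

Derivation:
Click 1 (6,3) count=0: revealed 31 new [(0,0) (0,1) (0,2) (0,3) (0,4) (1,0) (1,1) (1,2) (1,3) (1,4) (2,0) (2,1) (2,2) (2,3) (2,4) (3,1) (3,2) (3,3) (4,1) (4,2) (4,3) (5,1) (5,2) (5,3) (5,4) (5,5) (6,1) (6,2) (6,3) (6,4) (6,5)] -> total=31
Click 2 (1,4) count=2: revealed 0 new [(none)] -> total=31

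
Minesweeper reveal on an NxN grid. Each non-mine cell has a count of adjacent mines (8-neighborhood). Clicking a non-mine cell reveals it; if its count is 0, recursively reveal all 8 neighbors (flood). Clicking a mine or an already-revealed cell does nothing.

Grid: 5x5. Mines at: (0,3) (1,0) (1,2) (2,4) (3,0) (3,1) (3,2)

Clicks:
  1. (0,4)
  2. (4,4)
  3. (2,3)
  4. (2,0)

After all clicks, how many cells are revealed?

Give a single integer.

Click 1 (0,4) count=1: revealed 1 new [(0,4)] -> total=1
Click 2 (4,4) count=0: revealed 4 new [(3,3) (3,4) (4,3) (4,4)] -> total=5
Click 3 (2,3) count=3: revealed 1 new [(2,3)] -> total=6
Click 4 (2,0) count=3: revealed 1 new [(2,0)] -> total=7

Answer: 7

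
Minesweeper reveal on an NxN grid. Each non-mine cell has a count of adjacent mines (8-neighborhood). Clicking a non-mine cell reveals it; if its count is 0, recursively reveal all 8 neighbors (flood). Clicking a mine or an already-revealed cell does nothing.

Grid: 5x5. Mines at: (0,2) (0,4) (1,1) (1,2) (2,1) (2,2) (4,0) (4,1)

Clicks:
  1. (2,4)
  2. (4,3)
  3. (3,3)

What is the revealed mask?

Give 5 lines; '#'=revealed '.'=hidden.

Click 1 (2,4) count=0: revealed 10 new [(1,3) (1,4) (2,3) (2,4) (3,2) (3,3) (3,4) (4,2) (4,3) (4,4)] -> total=10
Click 2 (4,3) count=0: revealed 0 new [(none)] -> total=10
Click 3 (3,3) count=1: revealed 0 new [(none)] -> total=10

Answer: .....
...##
...##
..###
..###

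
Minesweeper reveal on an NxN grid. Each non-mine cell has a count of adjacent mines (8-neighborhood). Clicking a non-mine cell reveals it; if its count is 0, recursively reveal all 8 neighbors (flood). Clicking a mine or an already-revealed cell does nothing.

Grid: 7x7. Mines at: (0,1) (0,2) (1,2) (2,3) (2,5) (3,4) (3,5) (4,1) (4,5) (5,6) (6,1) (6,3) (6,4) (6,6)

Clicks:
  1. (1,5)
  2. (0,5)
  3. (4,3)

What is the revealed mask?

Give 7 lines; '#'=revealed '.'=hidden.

Answer: ...####
...####
.......
.......
...#...
.......
.......

Derivation:
Click 1 (1,5) count=1: revealed 1 new [(1,5)] -> total=1
Click 2 (0,5) count=0: revealed 7 new [(0,3) (0,4) (0,5) (0,6) (1,3) (1,4) (1,6)] -> total=8
Click 3 (4,3) count=1: revealed 1 new [(4,3)] -> total=9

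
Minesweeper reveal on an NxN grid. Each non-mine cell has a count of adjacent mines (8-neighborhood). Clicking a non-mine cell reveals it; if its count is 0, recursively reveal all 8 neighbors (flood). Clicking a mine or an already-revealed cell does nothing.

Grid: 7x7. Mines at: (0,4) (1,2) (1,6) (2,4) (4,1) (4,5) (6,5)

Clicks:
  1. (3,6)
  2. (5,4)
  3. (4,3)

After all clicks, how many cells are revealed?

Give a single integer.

Click 1 (3,6) count=1: revealed 1 new [(3,6)] -> total=1
Click 2 (5,4) count=2: revealed 1 new [(5,4)] -> total=2
Click 3 (4,3) count=0: revealed 15 new [(3,2) (3,3) (3,4) (4,2) (4,3) (4,4) (5,0) (5,1) (5,2) (5,3) (6,0) (6,1) (6,2) (6,3) (6,4)] -> total=17

Answer: 17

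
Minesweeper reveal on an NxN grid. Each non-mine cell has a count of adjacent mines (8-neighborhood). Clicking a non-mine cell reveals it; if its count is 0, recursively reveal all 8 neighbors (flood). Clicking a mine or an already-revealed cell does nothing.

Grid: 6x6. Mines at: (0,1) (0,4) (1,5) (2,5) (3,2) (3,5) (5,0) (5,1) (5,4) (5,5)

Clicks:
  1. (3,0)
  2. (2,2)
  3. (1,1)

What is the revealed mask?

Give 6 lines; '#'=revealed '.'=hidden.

Click 1 (3,0) count=0: revealed 8 new [(1,0) (1,1) (2,0) (2,1) (3,0) (3,1) (4,0) (4,1)] -> total=8
Click 2 (2,2) count=1: revealed 1 new [(2,2)] -> total=9
Click 3 (1,1) count=1: revealed 0 new [(none)] -> total=9

Answer: ......
##....
###...
##....
##....
......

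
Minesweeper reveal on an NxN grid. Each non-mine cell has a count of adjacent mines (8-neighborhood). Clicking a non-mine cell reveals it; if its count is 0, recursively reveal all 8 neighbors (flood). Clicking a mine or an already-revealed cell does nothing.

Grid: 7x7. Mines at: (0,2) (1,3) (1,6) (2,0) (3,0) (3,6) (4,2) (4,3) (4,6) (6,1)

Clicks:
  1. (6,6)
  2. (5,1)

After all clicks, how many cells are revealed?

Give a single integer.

Answer: 11

Derivation:
Click 1 (6,6) count=0: revealed 10 new [(5,2) (5,3) (5,4) (5,5) (5,6) (6,2) (6,3) (6,4) (6,5) (6,6)] -> total=10
Click 2 (5,1) count=2: revealed 1 new [(5,1)] -> total=11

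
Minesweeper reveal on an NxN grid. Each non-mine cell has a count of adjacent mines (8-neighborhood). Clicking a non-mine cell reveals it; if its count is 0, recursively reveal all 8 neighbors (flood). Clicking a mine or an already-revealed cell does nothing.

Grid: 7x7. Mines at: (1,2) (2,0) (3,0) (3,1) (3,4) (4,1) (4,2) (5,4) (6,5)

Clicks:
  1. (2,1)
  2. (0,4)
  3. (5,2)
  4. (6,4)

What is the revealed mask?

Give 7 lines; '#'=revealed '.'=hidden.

Answer: ...####
...####
.#.####
.....##
.....##
..#..##
....#..

Derivation:
Click 1 (2,1) count=4: revealed 1 new [(2,1)] -> total=1
Click 2 (0,4) count=0: revealed 18 new [(0,3) (0,4) (0,5) (0,6) (1,3) (1,4) (1,5) (1,6) (2,3) (2,4) (2,5) (2,6) (3,5) (3,6) (4,5) (4,6) (5,5) (5,6)] -> total=19
Click 3 (5,2) count=2: revealed 1 new [(5,2)] -> total=20
Click 4 (6,4) count=2: revealed 1 new [(6,4)] -> total=21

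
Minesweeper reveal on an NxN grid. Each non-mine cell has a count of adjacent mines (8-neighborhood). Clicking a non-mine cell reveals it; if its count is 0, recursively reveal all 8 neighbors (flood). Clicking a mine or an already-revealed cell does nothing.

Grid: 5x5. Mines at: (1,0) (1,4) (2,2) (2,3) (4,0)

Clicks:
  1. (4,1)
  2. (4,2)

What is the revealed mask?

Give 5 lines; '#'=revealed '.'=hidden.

Answer: .....
.....
.....
.####
.####

Derivation:
Click 1 (4,1) count=1: revealed 1 new [(4,1)] -> total=1
Click 2 (4,2) count=0: revealed 7 new [(3,1) (3,2) (3,3) (3,4) (4,2) (4,3) (4,4)] -> total=8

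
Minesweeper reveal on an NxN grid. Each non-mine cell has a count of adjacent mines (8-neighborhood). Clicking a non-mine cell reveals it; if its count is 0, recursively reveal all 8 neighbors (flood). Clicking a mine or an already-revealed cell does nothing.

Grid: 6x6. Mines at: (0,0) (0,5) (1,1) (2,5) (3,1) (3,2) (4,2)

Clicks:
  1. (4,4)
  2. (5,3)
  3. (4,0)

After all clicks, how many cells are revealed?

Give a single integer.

Click 1 (4,4) count=0: revealed 9 new [(3,3) (3,4) (3,5) (4,3) (4,4) (4,5) (5,3) (5,4) (5,5)] -> total=9
Click 2 (5,3) count=1: revealed 0 new [(none)] -> total=9
Click 3 (4,0) count=1: revealed 1 new [(4,0)] -> total=10

Answer: 10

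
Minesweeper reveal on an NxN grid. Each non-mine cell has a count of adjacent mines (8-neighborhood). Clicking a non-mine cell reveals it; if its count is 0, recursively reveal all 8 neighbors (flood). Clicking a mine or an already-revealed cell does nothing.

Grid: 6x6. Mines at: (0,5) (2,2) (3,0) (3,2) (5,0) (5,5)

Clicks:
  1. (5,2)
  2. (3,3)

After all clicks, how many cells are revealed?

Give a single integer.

Answer: 9

Derivation:
Click 1 (5,2) count=0: revealed 8 new [(4,1) (4,2) (4,3) (4,4) (5,1) (5,2) (5,3) (5,4)] -> total=8
Click 2 (3,3) count=2: revealed 1 new [(3,3)] -> total=9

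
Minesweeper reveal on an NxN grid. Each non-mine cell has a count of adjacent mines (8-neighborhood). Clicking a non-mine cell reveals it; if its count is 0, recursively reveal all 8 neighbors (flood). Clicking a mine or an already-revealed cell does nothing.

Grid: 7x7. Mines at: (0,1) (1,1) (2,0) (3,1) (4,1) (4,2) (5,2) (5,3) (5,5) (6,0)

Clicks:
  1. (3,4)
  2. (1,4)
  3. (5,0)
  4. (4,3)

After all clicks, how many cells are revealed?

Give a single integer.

Click 1 (3,4) count=0: revealed 24 new [(0,2) (0,3) (0,4) (0,5) (0,6) (1,2) (1,3) (1,4) (1,5) (1,6) (2,2) (2,3) (2,4) (2,5) (2,6) (3,2) (3,3) (3,4) (3,5) (3,6) (4,3) (4,4) (4,5) (4,6)] -> total=24
Click 2 (1,4) count=0: revealed 0 new [(none)] -> total=24
Click 3 (5,0) count=2: revealed 1 new [(5,0)] -> total=25
Click 4 (4,3) count=3: revealed 0 new [(none)] -> total=25

Answer: 25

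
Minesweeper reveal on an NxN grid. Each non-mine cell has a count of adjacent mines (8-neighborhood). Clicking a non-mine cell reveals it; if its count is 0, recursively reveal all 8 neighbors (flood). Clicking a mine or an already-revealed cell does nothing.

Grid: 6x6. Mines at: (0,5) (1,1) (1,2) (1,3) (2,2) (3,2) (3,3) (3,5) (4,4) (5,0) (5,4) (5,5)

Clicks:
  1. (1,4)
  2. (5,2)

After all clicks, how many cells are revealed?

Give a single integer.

Answer: 7

Derivation:
Click 1 (1,4) count=2: revealed 1 new [(1,4)] -> total=1
Click 2 (5,2) count=0: revealed 6 new [(4,1) (4,2) (4,3) (5,1) (5,2) (5,3)] -> total=7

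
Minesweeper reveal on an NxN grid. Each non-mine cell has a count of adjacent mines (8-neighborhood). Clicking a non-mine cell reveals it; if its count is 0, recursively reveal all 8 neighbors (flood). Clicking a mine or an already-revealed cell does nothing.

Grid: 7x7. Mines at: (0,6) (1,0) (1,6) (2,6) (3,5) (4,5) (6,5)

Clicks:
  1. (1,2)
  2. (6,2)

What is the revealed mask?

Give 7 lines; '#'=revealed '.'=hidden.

Click 1 (1,2) count=0: revealed 36 new [(0,1) (0,2) (0,3) (0,4) (0,5) (1,1) (1,2) (1,3) (1,4) (1,5) (2,0) (2,1) (2,2) (2,3) (2,4) (2,5) (3,0) (3,1) (3,2) (3,3) (3,4) (4,0) (4,1) (4,2) (4,3) (4,4) (5,0) (5,1) (5,2) (5,3) (5,4) (6,0) (6,1) (6,2) (6,3) (6,4)] -> total=36
Click 2 (6,2) count=0: revealed 0 new [(none)] -> total=36

Answer: .#####.
.#####.
######.
#####..
#####..
#####..
#####..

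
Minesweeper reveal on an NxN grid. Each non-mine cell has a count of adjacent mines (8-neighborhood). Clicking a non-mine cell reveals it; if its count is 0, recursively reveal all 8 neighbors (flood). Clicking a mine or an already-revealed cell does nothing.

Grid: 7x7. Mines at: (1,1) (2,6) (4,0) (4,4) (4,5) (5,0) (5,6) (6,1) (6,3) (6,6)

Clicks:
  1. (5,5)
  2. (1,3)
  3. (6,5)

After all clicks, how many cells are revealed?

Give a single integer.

Answer: 28

Derivation:
Click 1 (5,5) count=4: revealed 1 new [(5,5)] -> total=1
Click 2 (1,3) count=0: revealed 26 new [(0,2) (0,3) (0,4) (0,5) (0,6) (1,2) (1,3) (1,4) (1,5) (1,6) (2,1) (2,2) (2,3) (2,4) (2,5) (3,1) (3,2) (3,3) (3,4) (3,5) (4,1) (4,2) (4,3) (5,1) (5,2) (5,3)] -> total=27
Click 3 (6,5) count=2: revealed 1 new [(6,5)] -> total=28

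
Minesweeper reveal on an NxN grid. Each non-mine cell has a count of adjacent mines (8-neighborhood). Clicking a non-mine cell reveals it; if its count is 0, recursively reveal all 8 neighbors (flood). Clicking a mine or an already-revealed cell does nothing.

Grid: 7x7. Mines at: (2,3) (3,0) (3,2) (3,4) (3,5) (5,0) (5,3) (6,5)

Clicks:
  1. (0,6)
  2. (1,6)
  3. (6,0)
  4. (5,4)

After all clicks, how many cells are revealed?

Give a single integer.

Click 1 (0,6) count=0: revealed 20 new [(0,0) (0,1) (0,2) (0,3) (0,4) (0,5) (0,6) (1,0) (1,1) (1,2) (1,3) (1,4) (1,5) (1,6) (2,0) (2,1) (2,2) (2,4) (2,5) (2,6)] -> total=20
Click 2 (1,6) count=0: revealed 0 new [(none)] -> total=20
Click 3 (6,0) count=1: revealed 1 new [(6,0)] -> total=21
Click 4 (5,4) count=2: revealed 1 new [(5,4)] -> total=22

Answer: 22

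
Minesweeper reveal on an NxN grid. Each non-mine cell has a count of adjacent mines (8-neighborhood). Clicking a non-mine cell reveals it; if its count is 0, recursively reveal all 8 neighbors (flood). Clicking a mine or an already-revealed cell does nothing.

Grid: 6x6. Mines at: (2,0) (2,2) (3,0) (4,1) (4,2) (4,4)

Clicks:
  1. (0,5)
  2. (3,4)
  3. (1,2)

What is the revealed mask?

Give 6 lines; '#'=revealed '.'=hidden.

Answer: ######
######
...###
...###
......
......

Derivation:
Click 1 (0,5) count=0: revealed 18 new [(0,0) (0,1) (0,2) (0,3) (0,4) (0,5) (1,0) (1,1) (1,2) (1,3) (1,4) (1,5) (2,3) (2,4) (2,5) (3,3) (3,4) (3,5)] -> total=18
Click 2 (3,4) count=1: revealed 0 new [(none)] -> total=18
Click 3 (1,2) count=1: revealed 0 new [(none)] -> total=18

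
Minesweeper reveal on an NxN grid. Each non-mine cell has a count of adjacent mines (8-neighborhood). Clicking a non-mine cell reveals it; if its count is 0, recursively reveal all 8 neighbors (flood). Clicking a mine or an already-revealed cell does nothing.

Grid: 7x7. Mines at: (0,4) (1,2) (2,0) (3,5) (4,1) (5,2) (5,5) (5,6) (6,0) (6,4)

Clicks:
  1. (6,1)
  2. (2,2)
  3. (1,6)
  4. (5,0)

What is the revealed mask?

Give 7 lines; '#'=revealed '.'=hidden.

Click 1 (6,1) count=2: revealed 1 new [(6,1)] -> total=1
Click 2 (2,2) count=1: revealed 1 new [(2,2)] -> total=2
Click 3 (1,6) count=0: revealed 6 new [(0,5) (0,6) (1,5) (1,6) (2,5) (2,6)] -> total=8
Click 4 (5,0) count=2: revealed 1 new [(5,0)] -> total=9

Answer: .....##
.....##
..#..##
.......
.......
#......
.#.....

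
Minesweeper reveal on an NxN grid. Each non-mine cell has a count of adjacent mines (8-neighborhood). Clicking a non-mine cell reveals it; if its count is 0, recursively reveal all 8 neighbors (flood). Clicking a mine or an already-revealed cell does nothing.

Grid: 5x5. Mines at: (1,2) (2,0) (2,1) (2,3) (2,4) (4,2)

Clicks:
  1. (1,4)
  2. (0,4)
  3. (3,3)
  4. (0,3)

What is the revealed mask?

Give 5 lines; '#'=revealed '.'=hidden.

Answer: ...##
...##
.....
...#.
.....

Derivation:
Click 1 (1,4) count=2: revealed 1 new [(1,4)] -> total=1
Click 2 (0,4) count=0: revealed 3 new [(0,3) (0,4) (1,3)] -> total=4
Click 3 (3,3) count=3: revealed 1 new [(3,3)] -> total=5
Click 4 (0,3) count=1: revealed 0 new [(none)] -> total=5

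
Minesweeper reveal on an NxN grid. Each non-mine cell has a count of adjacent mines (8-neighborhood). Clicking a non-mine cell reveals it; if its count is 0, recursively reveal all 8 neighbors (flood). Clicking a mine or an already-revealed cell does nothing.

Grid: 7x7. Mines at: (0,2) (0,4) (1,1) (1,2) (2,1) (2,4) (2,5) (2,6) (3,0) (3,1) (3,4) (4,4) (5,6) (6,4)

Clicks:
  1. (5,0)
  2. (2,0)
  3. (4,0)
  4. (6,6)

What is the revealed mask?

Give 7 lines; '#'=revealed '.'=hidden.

Click 1 (5,0) count=0: revealed 12 new [(4,0) (4,1) (4,2) (4,3) (5,0) (5,1) (5,2) (5,3) (6,0) (6,1) (6,2) (6,3)] -> total=12
Click 2 (2,0) count=4: revealed 1 new [(2,0)] -> total=13
Click 3 (4,0) count=2: revealed 0 new [(none)] -> total=13
Click 4 (6,6) count=1: revealed 1 new [(6,6)] -> total=14

Answer: .......
.......
#......
.......
####...
####...
####..#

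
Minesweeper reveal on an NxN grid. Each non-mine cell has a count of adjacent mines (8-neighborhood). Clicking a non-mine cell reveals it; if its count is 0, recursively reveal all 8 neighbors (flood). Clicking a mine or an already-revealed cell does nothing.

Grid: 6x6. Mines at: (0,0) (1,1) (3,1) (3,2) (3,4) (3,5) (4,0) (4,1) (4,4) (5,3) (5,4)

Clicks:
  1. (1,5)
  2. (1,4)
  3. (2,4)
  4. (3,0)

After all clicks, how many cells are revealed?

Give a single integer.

Answer: 13

Derivation:
Click 1 (1,5) count=0: revealed 12 new [(0,2) (0,3) (0,4) (0,5) (1,2) (1,3) (1,4) (1,5) (2,2) (2,3) (2,4) (2,5)] -> total=12
Click 2 (1,4) count=0: revealed 0 new [(none)] -> total=12
Click 3 (2,4) count=2: revealed 0 new [(none)] -> total=12
Click 4 (3,0) count=3: revealed 1 new [(3,0)] -> total=13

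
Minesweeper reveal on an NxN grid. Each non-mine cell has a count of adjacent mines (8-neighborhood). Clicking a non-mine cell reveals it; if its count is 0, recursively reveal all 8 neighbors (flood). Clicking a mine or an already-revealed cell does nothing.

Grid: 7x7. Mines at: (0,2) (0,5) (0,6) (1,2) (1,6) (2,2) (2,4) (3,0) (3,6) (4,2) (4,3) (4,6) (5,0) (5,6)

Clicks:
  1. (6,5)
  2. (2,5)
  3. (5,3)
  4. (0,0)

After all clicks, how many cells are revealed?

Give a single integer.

Answer: 9

Derivation:
Click 1 (6,5) count=1: revealed 1 new [(6,5)] -> total=1
Click 2 (2,5) count=3: revealed 1 new [(2,5)] -> total=2
Click 3 (5,3) count=2: revealed 1 new [(5,3)] -> total=3
Click 4 (0,0) count=0: revealed 6 new [(0,0) (0,1) (1,0) (1,1) (2,0) (2,1)] -> total=9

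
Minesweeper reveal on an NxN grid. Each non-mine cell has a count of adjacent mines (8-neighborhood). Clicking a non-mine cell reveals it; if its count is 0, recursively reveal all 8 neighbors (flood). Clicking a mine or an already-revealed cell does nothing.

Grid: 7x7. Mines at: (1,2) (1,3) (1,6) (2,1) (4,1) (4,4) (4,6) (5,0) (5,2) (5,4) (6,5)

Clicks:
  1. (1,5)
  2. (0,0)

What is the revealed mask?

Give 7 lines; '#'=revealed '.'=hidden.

Answer: ##.....
##...#.
.......
.......
.......
.......
.......

Derivation:
Click 1 (1,5) count=1: revealed 1 new [(1,5)] -> total=1
Click 2 (0,0) count=0: revealed 4 new [(0,0) (0,1) (1,0) (1,1)] -> total=5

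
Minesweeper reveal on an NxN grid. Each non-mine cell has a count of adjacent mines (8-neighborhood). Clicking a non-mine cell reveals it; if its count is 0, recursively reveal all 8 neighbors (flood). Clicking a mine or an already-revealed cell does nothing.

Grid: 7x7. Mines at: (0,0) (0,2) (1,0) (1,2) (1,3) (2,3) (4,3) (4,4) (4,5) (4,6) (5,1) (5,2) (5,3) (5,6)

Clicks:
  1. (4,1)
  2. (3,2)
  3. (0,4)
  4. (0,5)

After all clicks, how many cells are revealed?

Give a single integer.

Click 1 (4,1) count=2: revealed 1 new [(4,1)] -> total=1
Click 2 (3,2) count=2: revealed 1 new [(3,2)] -> total=2
Click 3 (0,4) count=1: revealed 1 new [(0,4)] -> total=3
Click 4 (0,5) count=0: revealed 11 new [(0,5) (0,6) (1,4) (1,5) (1,6) (2,4) (2,5) (2,6) (3,4) (3,5) (3,6)] -> total=14

Answer: 14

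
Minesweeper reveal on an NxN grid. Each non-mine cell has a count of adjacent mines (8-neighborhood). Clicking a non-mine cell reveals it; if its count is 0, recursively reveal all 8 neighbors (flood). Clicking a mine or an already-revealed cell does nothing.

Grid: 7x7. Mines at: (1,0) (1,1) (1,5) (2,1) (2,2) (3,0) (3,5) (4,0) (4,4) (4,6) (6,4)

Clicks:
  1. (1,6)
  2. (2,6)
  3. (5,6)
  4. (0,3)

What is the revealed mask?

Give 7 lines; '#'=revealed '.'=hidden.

Click 1 (1,6) count=1: revealed 1 new [(1,6)] -> total=1
Click 2 (2,6) count=2: revealed 1 new [(2,6)] -> total=2
Click 3 (5,6) count=1: revealed 1 new [(5,6)] -> total=3
Click 4 (0,3) count=0: revealed 6 new [(0,2) (0,3) (0,4) (1,2) (1,3) (1,4)] -> total=9

Answer: ..###..
..###.#
......#
.......
.......
......#
.......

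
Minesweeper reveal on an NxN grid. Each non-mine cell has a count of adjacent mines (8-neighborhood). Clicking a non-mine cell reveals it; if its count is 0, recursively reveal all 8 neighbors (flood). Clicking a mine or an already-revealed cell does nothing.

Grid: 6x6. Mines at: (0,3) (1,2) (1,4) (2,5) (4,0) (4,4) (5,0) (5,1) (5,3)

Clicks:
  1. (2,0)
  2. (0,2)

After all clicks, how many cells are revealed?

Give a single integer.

Answer: 9

Derivation:
Click 1 (2,0) count=0: revealed 8 new [(0,0) (0,1) (1,0) (1,1) (2,0) (2,1) (3,0) (3,1)] -> total=8
Click 2 (0,2) count=2: revealed 1 new [(0,2)] -> total=9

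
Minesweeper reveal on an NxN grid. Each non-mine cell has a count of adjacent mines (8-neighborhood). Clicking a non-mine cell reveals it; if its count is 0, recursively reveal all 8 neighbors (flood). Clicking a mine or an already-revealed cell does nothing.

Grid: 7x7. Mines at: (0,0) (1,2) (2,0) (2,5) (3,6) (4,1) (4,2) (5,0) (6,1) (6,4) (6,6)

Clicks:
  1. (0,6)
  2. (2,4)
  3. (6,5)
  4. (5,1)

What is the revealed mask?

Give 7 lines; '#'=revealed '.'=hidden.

Click 1 (0,6) count=0: revealed 8 new [(0,3) (0,4) (0,5) (0,6) (1,3) (1,4) (1,5) (1,6)] -> total=8
Click 2 (2,4) count=1: revealed 1 new [(2,4)] -> total=9
Click 3 (6,5) count=2: revealed 1 new [(6,5)] -> total=10
Click 4 (5,1) count=4: revealed 1 new [(5,1)] -> total=11

Answer: ...####
...####
....#..
.......
.......
.#.....
.....#.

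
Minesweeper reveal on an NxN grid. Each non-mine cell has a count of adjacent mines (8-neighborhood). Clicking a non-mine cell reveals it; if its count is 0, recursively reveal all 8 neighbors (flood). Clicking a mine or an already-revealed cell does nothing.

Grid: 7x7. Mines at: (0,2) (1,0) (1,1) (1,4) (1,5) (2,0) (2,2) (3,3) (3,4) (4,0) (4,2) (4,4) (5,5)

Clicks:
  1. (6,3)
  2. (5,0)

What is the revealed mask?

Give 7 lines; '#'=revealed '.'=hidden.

Click 1 (6,3) count=0: revealed 10 new [(5,0) (5,1) (5,2) (5,3) (5,4) (6,0) (6,1) (6,2) (6,3) (6,4)] -> total=10
Click 2 (5,0) count=1: revealed 0 new [(none)] -> total=10

Answer: .......
.......
.......
.......
.......
#####..
#####..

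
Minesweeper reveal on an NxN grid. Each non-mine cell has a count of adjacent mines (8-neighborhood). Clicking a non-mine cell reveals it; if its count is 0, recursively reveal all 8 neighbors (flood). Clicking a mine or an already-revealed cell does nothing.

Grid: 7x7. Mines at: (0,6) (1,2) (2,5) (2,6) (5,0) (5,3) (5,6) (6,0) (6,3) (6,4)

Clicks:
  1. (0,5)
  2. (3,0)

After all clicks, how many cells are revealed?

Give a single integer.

Click 1 (0,5) count=1: revealed 1 new [(0,5)] -> total=1
Click 2 (3,0) count=0: revealed 19 new [(0,0) (0,1) (1,0) (1,1) (2,0) (2,1) (2,2) (2,3) (2,4) (3,0) (3,1) (3,2) (3,3) (3,4) (4,0) (4,1) (4,2) (4,3) (4,4)] -> total=20

Answer: 20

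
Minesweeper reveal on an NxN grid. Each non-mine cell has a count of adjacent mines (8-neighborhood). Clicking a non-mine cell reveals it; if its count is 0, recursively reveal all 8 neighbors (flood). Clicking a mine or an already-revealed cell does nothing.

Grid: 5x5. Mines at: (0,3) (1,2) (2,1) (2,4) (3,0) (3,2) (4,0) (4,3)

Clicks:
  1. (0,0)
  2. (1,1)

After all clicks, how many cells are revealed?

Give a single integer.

Answer: 4

Derivation:
Click 1 (0,0) count=0: revealed 4 new [(0,0) (0,1) (1,0) (1,1)] -> total=4
Click 2 (1,1) count=2: revealed 0 new [(none)] -> total=4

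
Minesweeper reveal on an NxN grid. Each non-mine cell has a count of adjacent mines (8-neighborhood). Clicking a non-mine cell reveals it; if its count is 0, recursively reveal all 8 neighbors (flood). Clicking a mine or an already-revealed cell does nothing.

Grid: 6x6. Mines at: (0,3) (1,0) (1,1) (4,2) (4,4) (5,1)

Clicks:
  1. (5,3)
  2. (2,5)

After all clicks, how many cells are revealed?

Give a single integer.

Answer: 15

Derivation:
Click 1 (5,3) count=2: revealed 1 new [(5,3)] -> total=1
Click 2 (2,5) count=0: revealed 14 new [(0,4) (0,5) (1,2) (1,3) (1,4) (1,5) (2,2) (2,3) (2,4) (2,5) (3,2) (3,3) (3,4) (3,5)] -> total=15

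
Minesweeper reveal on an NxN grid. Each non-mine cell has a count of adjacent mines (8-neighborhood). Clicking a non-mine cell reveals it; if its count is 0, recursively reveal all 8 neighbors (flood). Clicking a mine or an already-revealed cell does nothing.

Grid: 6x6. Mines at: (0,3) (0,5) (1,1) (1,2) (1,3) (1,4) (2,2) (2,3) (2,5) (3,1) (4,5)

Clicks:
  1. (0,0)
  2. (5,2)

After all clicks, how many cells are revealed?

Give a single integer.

Click 1 (0,0) count=1: revealed 1 new [(0,0)] -> total=1
Click 2 (5,2) count=0: revealed 13 new [(3,2) (3,3) (3,4) (4,0) (4,1) (4,2) (4,3) (4,4) (5,0) (5,1) (5,2) (5,3) (5,4)] -> total=14

Answer: 14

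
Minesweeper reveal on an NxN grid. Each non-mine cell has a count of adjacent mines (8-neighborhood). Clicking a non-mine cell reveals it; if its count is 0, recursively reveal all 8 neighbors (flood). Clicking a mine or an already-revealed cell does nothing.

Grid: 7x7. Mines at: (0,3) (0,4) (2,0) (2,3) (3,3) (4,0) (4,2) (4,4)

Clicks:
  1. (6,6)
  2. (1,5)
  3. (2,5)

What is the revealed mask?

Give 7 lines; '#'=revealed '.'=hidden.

Click 1 (6,6) count=0: revealed 27 new [(0,5) (0,6) (1,4) (1,5) (1,6) (2,4) (2,5) (2,6) (3,4) (3,5) (3,6) (4,5) (4,6) (5,0) (5,1) (5,2) (5,3) (5,4) (5,5) (5,6) (6,0) (6,1) (6,2) (6,3) (6,4) (6,5) (6,6)] -> total=27
Click 2 (1,5) count=1: revealed 0 new [(none)] -> total=27
Click 3 (2,5) count=0: revealed 0 new [(none)] -> total=27

Answer: .....##
....###
....###
....###
.....##
#######
#######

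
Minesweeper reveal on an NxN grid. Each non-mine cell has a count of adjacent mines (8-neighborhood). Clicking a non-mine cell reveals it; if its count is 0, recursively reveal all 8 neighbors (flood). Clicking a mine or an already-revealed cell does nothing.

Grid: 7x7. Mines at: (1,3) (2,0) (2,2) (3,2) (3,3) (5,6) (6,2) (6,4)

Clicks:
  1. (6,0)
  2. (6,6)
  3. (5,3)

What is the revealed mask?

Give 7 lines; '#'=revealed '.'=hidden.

Answer: .......
.......
.......
##.....
##.....
##.#...
##....#

Derivation:
Click 1 (6,0) count=0: revealed 8 new [(3,0) (3,1) (4,0) (4,1) (5,0) (5,1) (6,0) (6,1)] -> total=8
Click 2 (6,6) count=1: revealed 1 new [(6,6)] -> total=9
Click 3 (5,3) count=2: revealed 1 new [(5,3)] -> total=10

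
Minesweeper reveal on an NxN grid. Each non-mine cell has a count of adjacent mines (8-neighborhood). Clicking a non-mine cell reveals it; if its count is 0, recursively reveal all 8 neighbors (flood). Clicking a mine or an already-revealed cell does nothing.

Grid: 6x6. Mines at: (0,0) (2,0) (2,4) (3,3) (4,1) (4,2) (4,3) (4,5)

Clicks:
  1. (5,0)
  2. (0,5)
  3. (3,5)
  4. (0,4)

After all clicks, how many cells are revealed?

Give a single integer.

Answer: 15

Derivation:
Click 1 (5,0) count=1: revealed 1 new [(5,0)] -> total=1
Click 2 (0,5) count=0: revealed 13 new [(0,1) (0,2) (0,3) (0,4) (0,5) (1,1) (1,2) (1,3) (1,4) (1,5) (2,1) (2,2) (2,3)] -> total=14
Click 3 (3,5) count=2: revealed 1 new [(3,5)] -> total=15
Click 4 (0,4) count=0: revealed 0 new [(none)] -> total=15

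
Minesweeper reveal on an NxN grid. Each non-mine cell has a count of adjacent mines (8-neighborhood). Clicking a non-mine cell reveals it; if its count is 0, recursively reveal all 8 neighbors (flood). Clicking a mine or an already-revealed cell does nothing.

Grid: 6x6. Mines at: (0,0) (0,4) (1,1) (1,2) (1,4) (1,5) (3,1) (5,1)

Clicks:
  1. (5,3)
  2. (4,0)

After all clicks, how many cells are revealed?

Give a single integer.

Answer: 17

Derivation:
Click 1 (5,3) count=0: revealed 16 new [(2,2) (2,3) (2,4) (2,5) (3,2) (3,3) (3,4) (3,5) (4,2) (4,3) (4,4) (4,5) (5,2) (5,3) (5,4) (5,5)] -> total=16
Click 2 (4,0) count=2: revealed 1 new [(4,0)] -> total=17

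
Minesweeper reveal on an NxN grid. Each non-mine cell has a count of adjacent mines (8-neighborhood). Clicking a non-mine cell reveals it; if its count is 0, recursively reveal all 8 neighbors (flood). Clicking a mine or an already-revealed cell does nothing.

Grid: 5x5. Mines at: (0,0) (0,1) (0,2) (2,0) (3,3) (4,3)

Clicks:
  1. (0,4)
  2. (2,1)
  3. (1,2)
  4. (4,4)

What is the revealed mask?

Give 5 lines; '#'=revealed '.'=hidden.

Answer: ...##
..###
.#.##
.....
....#

Derivation:
Click 1 (0,4) count=0: revealed 6 new [(0,3) (0,4) (1,3) (1,4) (2,3) (2,4)] -> total=6
Click 2 (2,1) count=1: revealed 1 new [(2,1)] -> total=7
Click 3 (1,2) count=2: revealed 1 new [(1,2)] -> total=8
Click 4 (4,4) count=2: revealed 1 new [(4,4)] -> total=9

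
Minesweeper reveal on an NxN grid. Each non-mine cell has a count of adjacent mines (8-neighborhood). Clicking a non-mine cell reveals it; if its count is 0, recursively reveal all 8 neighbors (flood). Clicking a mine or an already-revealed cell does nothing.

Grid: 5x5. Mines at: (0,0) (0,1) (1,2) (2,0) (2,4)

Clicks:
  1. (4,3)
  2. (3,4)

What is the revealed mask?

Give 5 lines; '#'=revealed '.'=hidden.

Answer: .....
.....
.###.
#####
#####

Derivation:
Click 1 (4,3) count=0: revealed 13 new [(2,1) (2,2) (2,3) (3,0) (3,1) (3,2) (3,3) (3,4) (4,0) (4,1) (4,2) (4,3) (4,4)] -> total=13
Click 2 (3,4) count=1: revealed 0 new [(none)] -> total=13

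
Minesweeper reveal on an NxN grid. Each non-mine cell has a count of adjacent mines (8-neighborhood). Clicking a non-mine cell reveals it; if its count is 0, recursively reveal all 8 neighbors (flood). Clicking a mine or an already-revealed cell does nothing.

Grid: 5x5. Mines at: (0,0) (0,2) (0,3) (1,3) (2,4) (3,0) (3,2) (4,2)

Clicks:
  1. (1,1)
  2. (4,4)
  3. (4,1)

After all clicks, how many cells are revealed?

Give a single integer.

Answer: 6

Derivation:
Click 1 (1,1) count=2: revealed 1 new [(1,1)] -> total=1
Click 2 (4,4) count=0: revealed 4 new [(3,3) (3,4) (4,3) (4,4)] -> total=5
Click 3 (4,1) count=3: revealed 1 new [(4,1)] -> total=6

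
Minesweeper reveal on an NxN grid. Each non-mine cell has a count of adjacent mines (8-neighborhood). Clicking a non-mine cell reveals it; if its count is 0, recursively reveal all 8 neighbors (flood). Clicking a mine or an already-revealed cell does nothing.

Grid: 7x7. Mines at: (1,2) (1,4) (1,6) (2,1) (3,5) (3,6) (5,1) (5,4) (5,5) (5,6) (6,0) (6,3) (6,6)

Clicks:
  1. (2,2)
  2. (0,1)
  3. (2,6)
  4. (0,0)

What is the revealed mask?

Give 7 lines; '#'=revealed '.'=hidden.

Answer: ##.....
##.....
..#...#
.......
.......
.......
.......

Derivation:
Click 1 (2,2) count=2: revealed 1 new [(2,2)] -> total=1
Click 2 (0,1) count=1: revealed 1 new [(0,1)] -> total=2
Click 3 (2,6) count=3: revealed 1 new [(2,6)] -> total=3
Click 4 (0,0) count=0: revealed 3 new [(0,0) (1,0) (1,1)] -> total=6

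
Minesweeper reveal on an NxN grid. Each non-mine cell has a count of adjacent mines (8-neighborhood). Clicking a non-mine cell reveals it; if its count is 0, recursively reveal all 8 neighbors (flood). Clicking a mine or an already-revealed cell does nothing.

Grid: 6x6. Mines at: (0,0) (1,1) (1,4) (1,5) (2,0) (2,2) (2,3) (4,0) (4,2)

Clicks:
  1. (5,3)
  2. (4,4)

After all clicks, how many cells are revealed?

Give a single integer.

Answer: 11

Derivation:
Click 1 (5,3) count=1: revealed 1 new [(5,3)] -> total=1
Click 2 (4,4) count=0: revealed 10 new [(2,4) (2,5) (3,3) (3,4) (3,5) (4,3) (4,4) (4,5) (5,4) (5,5)] -> total=11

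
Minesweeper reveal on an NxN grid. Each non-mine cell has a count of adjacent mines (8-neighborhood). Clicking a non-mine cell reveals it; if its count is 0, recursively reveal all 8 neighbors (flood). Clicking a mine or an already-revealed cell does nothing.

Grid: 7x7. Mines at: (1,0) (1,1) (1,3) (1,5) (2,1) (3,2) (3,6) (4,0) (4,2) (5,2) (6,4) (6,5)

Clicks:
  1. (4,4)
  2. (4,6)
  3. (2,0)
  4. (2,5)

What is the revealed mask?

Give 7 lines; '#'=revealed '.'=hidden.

Answer: .......
.......
#..###.
...###.
...####
...###.
.......

Derivation:
Click 1 (4,4) count=0: revealed 12 new [(2,3) (2,4) (2,5) (3,3) (3,4) (3,5) (4,3) (4,4) (4,5) (5,3) (5,4) (5,5)] -> total=12
Click 2 (4,6) count=1: revealed 1 new [(4,6)] -> total=13
Click 3 (2,0) count=3: revealed 1 new [(2,0)] -> total=14
Click 4 (2,5) count=2: revealed 0 new [(none)] -> total=14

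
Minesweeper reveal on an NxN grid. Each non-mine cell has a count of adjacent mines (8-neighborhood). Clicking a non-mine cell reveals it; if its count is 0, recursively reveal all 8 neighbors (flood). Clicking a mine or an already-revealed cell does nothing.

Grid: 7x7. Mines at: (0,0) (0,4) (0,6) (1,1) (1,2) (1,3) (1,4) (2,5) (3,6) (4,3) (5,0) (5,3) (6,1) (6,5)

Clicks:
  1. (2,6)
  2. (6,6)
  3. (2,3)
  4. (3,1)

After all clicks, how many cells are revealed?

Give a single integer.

Answer: 12

Derivation:
Click 1 (2,6) count=2: revealed 1 new [(2,6)] -> total=1
Click 2 (6,6) count=1: revealed 1 new [(6,6)] -> total=2
Click 3 (2,3) count=3: revealed 1 new [(2,3)] -> total=3
Click 4 (3,1) count=0: revealed 9 new [(2,0) (2,1) (2,2) (3,0) (3,1) (3,2) (4,0) (4,1) (4,2)] -> total=12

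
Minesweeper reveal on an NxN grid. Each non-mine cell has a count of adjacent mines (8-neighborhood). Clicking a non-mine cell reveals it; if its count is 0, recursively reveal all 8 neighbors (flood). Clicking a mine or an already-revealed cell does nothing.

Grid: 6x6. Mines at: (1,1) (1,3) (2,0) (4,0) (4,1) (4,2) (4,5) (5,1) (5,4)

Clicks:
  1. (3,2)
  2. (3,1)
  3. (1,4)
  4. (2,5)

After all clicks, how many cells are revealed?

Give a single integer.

Click 1 (3,2) count=2: revealed 1 new [(3,2)] -> total=1
Click 2 (3,1) count=4: revealed 1 new [(3,1)] -> total=2
Click 3 (1,4) count=1: revealed 1 new [(1,4)] -> total=3
Click 4 (2,5) count=0: revealed 7 new [(0,4) (0,5) (1,5) (2,4) (2,5) (3,4) (3,5)] -> total=10

Answer: 10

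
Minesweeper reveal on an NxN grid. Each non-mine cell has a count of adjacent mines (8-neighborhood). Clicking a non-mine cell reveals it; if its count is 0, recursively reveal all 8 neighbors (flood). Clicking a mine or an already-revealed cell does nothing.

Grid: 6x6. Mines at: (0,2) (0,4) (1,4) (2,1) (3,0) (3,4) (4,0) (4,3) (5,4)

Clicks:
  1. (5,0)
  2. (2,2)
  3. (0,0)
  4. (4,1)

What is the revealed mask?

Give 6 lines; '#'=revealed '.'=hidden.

Answer: ##....
##....
..#...
......
.#....
#.....

Derivation:
Click 1 (5,0) count=1: revealed 1 new [(5,0)] -> total=1
Click 2 (2,2) count=1: revealed 1 new [(2,2)] -> total=2
Click 3 (0,0) count=0: revealed 4 new [(0,0) (0,1) (1,0) (1,1)] -> total=6
Click 4 (4,1) count=2: revealed 1 new [(4,1)] -> total=7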